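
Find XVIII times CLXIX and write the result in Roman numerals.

XVIII = 18
CLXIX = 169
18 × 169 = 3042

MMMXLII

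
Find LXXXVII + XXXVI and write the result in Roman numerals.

LXXXVII = 87
XXXVI = 36
87 + 36 = 123

CXXIII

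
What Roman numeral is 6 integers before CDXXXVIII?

CDXXXVIII = 438
438 - 6 = 432

CDXXXII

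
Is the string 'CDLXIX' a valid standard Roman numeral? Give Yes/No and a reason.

'CDLXIX': Check the rules: uses only the symbols I, V, X, L, C, D, M; no symbol is repeated more than three times in a row; V, L and D each appear at most once; the only places a smaller symbol precedes a larger one are the allowed subtractive pairs CD, IX, the symbol right after such a pair (if any) is smaller than the pair's first symbol, and otherwise the values never increase from left to right. Value: CD (400) + L (50) + X (10) + IX (9) = 469. So it is a valid standard Roman numeral.

Yes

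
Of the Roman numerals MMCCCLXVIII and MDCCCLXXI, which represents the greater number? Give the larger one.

MMCCCLXVIII = 2368
MDCCCLXXI = 1871
2368 is larger

MMCCCLXVIII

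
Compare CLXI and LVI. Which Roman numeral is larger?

CLXI = 161
LVI = 56
161 is larger

CLXI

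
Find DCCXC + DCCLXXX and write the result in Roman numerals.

DCCXC = 790
DCCLXXX = 780
790 + 780 = 1570

MDLXX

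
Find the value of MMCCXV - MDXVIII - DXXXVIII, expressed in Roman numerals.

MMCCXV = 2215, MDXVIII = 1518, DXXXVIII = 538
2215 - 1518 = 697
697 - 538 = 159

CLIX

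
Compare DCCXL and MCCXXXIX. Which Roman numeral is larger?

DCCXL = 740
MCCXXXIX = 1239
1239 is larger

MCCXXXIX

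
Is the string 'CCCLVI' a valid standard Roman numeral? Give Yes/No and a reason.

'CCCLVI': Check the rules: uses only the symbols I, V, X, L, C, D, M; no symbol is repeated more than three times in a row; V, L and D each appear at most once; no smaller symbol precedes a larger one (values never increase from left to right). Value: C (100) + C (100) + C (100) + L (50) + V (5) + I (1) = 356. So it is a valid standard Roman numeral.

Yes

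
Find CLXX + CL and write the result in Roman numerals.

CLXX = 170
CL = 150
170 + 150 = 320

CCCXX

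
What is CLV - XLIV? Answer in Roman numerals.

CLV = 155
XLIV = 44
155 - 44 = 111

CXI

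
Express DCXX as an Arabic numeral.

DCXX: D=500, C=100, X=10, X=10
500 + 100 + 10 + 10 = 620

620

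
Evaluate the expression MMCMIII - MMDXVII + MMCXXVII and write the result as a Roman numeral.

MMCMIII = 2903, MMDXVII = 2517, MMCXXVII = 2127
2903 - 2517 = 386
386 + 2127 = 2513

MMDXIII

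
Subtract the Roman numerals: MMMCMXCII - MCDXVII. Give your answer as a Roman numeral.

MMMCMXCII = 3992
MCDXVII = 1417
3992 - 1417 = 2575

MMDLXXV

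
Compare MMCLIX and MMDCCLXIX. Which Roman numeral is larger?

MMCLIX = 2159
MMDCCLXIX = 2769
2769 is larger

MMDCCLXIX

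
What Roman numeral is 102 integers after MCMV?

MCMV = 1905
1905 + 102 = 2007

MMVII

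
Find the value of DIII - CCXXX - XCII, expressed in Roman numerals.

DIII = 503, CCXXX = 230, XCII = 92
503 - 230 = 273
273 - 92 = 181

CLXXXI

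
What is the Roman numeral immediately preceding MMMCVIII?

MMMCVIII = 3108; previous is 3107

MMMCVII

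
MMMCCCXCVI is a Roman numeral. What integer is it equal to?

MMMCCCXCVI: M=1000, M=1000, M=1000, C=100, C=100, C=100, XC=90, V=5, I=1
1000 + 1000 + 1000 + 100 + 100 + 100 + 90 + 5 + 1 = 3396

3396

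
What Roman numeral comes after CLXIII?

CLXIII = 163; next is 164

CLXIV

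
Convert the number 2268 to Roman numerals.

Convert 2268 to Roman numerals:
  2268 contains 2×1000 (MM)
  268 contains 2×100 (CC)
  68 contains 1×50 (L)
  18 contains 1×10 (X)
  8 contains 1×5 (V)
  3 contains 3×1 (III)

MMCCLXVIII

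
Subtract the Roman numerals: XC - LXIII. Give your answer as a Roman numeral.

XC = 90
LXIII = 63
90 - 63 = 27

XXVII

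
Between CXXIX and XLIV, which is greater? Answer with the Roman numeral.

CXXIX = 129
XLIV = 44
129 is larger

CXXIX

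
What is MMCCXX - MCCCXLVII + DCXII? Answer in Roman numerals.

MMCCXX = 2220, MCCCXLVII = 1347, DCXII = 612
2220 - 1347 = 873
873 + 612 = 1485

MCDLXXXV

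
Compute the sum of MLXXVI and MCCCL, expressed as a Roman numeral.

MLXXVI = 1076
MCCCL = 1350
1076 + 1350 = 2426

MMCDXXVI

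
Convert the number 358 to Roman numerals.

Convert 358 to Roman numerals:
  358 contains 3×100 (CCC)
  58 contains 1×50 (L)
  8 contains 1×5 (V)
  3 contains 3×1 (III)

CCCLVIII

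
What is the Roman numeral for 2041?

Convert 2041 to Roman numerals:
  2041 contains 2×1000 (MM)
  41 contains 1×40 (XL)
  1 contains 1×1 (I)

MMXLI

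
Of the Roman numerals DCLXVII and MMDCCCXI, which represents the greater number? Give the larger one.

DCLXVII = 667
MMDCCCXI = 2811
2811 is larger

MMDCCCXI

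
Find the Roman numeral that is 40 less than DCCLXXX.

DCCLXXX = 780
780 - 40 = 740

DCCXL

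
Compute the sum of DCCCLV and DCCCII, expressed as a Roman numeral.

DCCCLV = 855
DCCCII = 802
855 + 802 = 1657

MDCLVII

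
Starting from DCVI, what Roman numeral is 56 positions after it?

DCVI = 606
606 + 56 = 662

DCLXII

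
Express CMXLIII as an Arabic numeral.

CMXLIII: CM=900, XL=40, I=1, I=1, I=1
900 + 40 + 1 + 1 + 1 = 943

943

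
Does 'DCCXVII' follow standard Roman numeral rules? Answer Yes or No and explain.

'DCCXVII': Check the rules: uses only the symbols I, V, X, L, C, D, M; no symbol is repeated more than three times in a row; V, L and D each appear at most once; no smaller symbol precedes a larger one (values never increase from left to right). Value: D (500) + C (100) + C (100) + X (10) + V (5) + I (1) + I (1) = 717. So it is a valid standard Roman numeral.

Yes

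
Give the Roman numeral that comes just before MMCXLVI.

MMCXLVI = 2146; previous is 2145

MMCXLV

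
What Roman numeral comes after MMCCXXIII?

MMCCXXIII = 2223, so the next integer is 2223 + 1 = 2224

MMCCXXIV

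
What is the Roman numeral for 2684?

Convert 2684 to Roman numerals:
  2684 contains 2×1000 (MM)
  684 contains 1×500 (D)
  184 contains 1×100 (C)
  84 contains 1×50 (L)
  34 contains 3×10 (XXX)
  4 contains 1×4 (IV)

MMDCLXXXIV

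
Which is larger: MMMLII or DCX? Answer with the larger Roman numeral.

MMMLII = 3052
DCX = 610
3052 is larger

MMMLII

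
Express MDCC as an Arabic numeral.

MDCC: M=1000, D=500, C=100, C=100
1000 + 500 + 100 + 100 = 1700

1700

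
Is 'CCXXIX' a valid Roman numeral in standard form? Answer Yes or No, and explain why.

'CCXXIX': Check the rules: uses only the symbols I, V, X, L, C, D, M; no symbol is repeated more than three times in a row; V, L and D each appear at most once; the only place a smaller symbol precedes a larger one is the allowed subtractive pair IX, the symbol right after such a pair (if any) is smaller than the pair's first symbol, and otherwise the values never increase from left to right. Value: C (100) + C (100) + X (10) + X (10) + IX (9) = 229. So it is a valid standard Roman numeral.

Yes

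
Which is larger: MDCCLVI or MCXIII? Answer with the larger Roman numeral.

MDCCLVI = 1756
MCXIII = 1113
1756 is larger

MDCCLVI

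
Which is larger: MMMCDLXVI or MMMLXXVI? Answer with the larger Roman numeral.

MMMCDLXVI = 3466
MMMLXXVI = 3076
3466 is larger

MMMCDLXVI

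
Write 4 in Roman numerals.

Convert 4 to Roman numerals:
  4 contains 1×4 (IV)

IV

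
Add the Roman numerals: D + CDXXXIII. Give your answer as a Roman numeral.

D = 500
CDXXXIII = 433
500 + 433 = 933

CMXXXIII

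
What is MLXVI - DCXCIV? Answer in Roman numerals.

MLXVI = 1066
DCXCIV = 694
1066 - 694 = 372

CCCLXXII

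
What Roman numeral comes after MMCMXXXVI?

MMCMXXXVI = 2936, so the next integer is 2936 + 1 = 2937

MMCMXXXVII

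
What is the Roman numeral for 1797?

Convert 1797 to Roman numerals:
  1797 contains 1×1000 (M)
  797 contains 1×500 (D)
  297 contains 2×100 (CC)
  97 contains 1×90 (XC)
  7 contains 1×5 (V)
  2 contains 2×1 (II)

MDCCXCVII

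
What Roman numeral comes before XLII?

XLII = 42, so the previous integer is 42 - 1 = 41

XLI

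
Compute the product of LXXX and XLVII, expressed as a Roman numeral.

LXXX = 80
XLVII = 47
80 × 47 = 3760

MMMDCCLX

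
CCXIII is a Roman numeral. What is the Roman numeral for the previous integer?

CCXIII = 213; previous is 212

CCXII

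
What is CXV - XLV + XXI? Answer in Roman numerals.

CXV = 115, XLV = 45, XXI = 21
115 - 45 = 70
70 + 21 = 91

XCI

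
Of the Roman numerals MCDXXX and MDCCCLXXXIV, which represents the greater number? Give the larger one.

MCDXXX = 1430
MDCCCLXXXIV = 1884
1884 is larger

MDCCCLXXXIV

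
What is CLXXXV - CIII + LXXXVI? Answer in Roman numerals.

CLXXXV = 185, CIII = 103, LXXXVI = 86
185 - 103 = 82
82 + 86 = 168

CLXVIII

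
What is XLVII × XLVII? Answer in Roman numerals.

XLVII = 47
XLVII = 47
47 × 47 = 2209

MMCCIX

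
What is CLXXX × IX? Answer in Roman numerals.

CLXXX = 180
IX = 9
180 × 9 = 1620

MDCXX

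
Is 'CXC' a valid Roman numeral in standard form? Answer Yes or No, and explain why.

'CXC': Check the rules: uses only the symbols I, V, X, L, C, D, M; no symbol is repeated more than three times in a row; V, L and D each appear at most once; the only place a smaller symbol precedes a larger one is the allowed subtractive pair XC, the symbol right after such a pair (if any) is smaller than the pair's first symbol, and otherwise the values never increase from left to right. Value: C (100) + XC (90) = 190. So it is a valid standard Roman numeral.

Yes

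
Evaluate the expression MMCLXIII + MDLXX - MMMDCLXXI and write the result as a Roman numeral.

MMCLXIII = 2163, MDLXX = 1570, MMMDCLXXI = 3671
2163 + 1570 = 3733
3733 - 3671 = 62

LXII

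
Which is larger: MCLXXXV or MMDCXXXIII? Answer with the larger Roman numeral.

MCLXXXV = 1185
MMDCXXXIII = 2633
2633 is larger

MMDCXXXIII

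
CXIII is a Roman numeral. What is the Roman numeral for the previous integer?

CXIII = 113; previous is 112

CXII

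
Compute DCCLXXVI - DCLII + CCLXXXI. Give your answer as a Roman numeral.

DCCLXXVI = 776, DCLII = 652, CCLXXXI = 281
776 - 652 = 124
124 + 281 = 405

CDV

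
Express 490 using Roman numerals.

Convert 490 to Roman numerals:
  490 contains 1×400 (CD)
  90 contains 1×90 (XC)

CDXC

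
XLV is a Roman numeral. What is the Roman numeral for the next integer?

XLV = 45, so the next integer is 45 + 1 = 46

XLVI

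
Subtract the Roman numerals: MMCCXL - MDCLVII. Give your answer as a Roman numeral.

MMCCXL = 2240
MDCLVII = 1657
2240 - 1657 = 583

DLXXXIII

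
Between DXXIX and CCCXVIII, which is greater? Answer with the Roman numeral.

DXXIX = 529
CCCXVIII = 318
529 is larger

DXXIX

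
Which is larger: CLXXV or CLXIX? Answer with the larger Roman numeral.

CLXXV = 175
CLXIX = 169
175 is larger

CLXXV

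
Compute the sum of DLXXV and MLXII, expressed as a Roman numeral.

DLXXV = 575
MLXII = 1062
575 + 1062 = 1637

MDCXXXVII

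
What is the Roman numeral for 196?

Convert 196 to Roman numerals:
  196 contains 1×100 (C)
  96 contains 1×90 (XC)
  6 contains 1×5 (V)
  1 contains 1×1 (I)

CXCVI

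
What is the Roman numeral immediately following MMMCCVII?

MMMCCVII = 3207; next is 3208

MMMCCVIII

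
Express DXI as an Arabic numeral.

DXI: D=500, X=10, I=1
500 + 10 + 1 = 511

511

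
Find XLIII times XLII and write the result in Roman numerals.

XLIII = 43
XLII = 42
43 × 42 = 1806

MDCCCVI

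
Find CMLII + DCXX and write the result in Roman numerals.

CMLII = 952
DCXX = 620
952 + 620 = 1572

MDLXXII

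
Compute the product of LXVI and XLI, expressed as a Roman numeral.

LXVI = 66
XLI = 41
66 × 41 = 2706

MMDCCVI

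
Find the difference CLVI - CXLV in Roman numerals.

CLVI = 156
CXLV = 145
156 - 145 = 11

XI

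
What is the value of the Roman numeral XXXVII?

XXXVII: X=10, X=10, X=10, V=5, I=1, I=1
10 + 10 + 10 + 5 + 1 + 1 = 37

37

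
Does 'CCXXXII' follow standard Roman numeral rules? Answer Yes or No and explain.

'CCXXXII': Check the rules: uses only the symbols I, V, X, L, C, D, M; no symbol is repeated more than three times in a row; V, L and D each appear at most once; no smaller symbol precedes a larger one (values never increase from left to right). Value: C (100) + C (100) + X (10) + X (10) + X (10) + I (1) + I (1) = 232. So it is a valid standard Roman numeral.

Yes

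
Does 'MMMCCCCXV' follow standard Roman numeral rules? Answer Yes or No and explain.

'MMMCCCCXV': More than 3 consecutive C's

No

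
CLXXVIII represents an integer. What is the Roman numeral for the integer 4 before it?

CLXXVIII = 178
178 - 4 = 174

CLXXIV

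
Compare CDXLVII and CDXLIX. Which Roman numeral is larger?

CDXLVII = 447
CDXLIX = 449
449 is larger

CDXLIX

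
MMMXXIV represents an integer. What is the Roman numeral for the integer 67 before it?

MMMXXIV = 3024
3024 - 67 = 2957

MMCMLVII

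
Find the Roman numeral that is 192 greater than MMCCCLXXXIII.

MMCCCLXXXIII = 2383
2383 + 192 = 2575

MMDLXXV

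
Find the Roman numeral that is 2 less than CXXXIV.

CXXXIV = 134
134 - 2 = 132

CXXXII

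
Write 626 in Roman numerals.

Convert 626 to Roman numerals:
  626 contains 1×500 (D)
  126 contains 1×100 (C)
  26 contains 2×10 (XX)
  6 contains 1×5 (V)
  1 contains 1×1 (I)

DCXXVI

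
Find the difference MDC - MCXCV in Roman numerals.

MDC = 1600
MCXCV = 1195
1600 - 1195 = 405

CDV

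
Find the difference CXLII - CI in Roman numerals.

CXLII = 142
CI = 101
142 - 101 = 41

XLI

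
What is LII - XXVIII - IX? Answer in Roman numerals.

LII = 52, XXVIII = 28, IX = 9
52 - 28 = 24
24 - 9 = 15

XV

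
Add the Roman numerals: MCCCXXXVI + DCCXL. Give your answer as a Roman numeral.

MCCCXXXVI = 1336
DCCXL = 740
1336 + 740 = 2076

MMLXXVI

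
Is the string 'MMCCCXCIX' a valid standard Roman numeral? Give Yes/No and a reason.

'MMCCCXCIX': Check the rules: uses only the symbols I, V, X, L, C, D, M; no symbol is repeated more than three times in a row; V, L and D each appear at most once; the only places a smaller symbol precedes a larger one are the allowed subtractive pairs XC, IX, the symbol right after such a pair (if any) is smaller than the pair's first symbol, and otherwise the values never increase from left to right. Value: M (1000) + M (1000) + C (100) + C (100) + C (100) + XC (90) + IX (9) = 2399. So it is a valid standard Roman numeral.

Yes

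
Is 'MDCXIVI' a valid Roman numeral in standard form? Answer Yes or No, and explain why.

'MDCXIVI': I cannot come right after the subtractive pair IV: once I is subtracted in IV, the next symbol must be smaller than I

No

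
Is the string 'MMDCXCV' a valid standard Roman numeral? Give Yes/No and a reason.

'MMDCXCV': Check the rules: uses only the symbols I, V, X, L, C, D, M; no symbol is repeated more than three times in a row; V, L and D each appear at most once; the only place a smaller symbol precedes a larger one is the allowed subtractive pair XC, the symbol right after such a pair (if any) is smaller than the pair's first symbol, and otherwise the values never increase from left to right. Value: M (1000) + M (1000) + D (500) + C (100) + XC (90) + V (5) = 2695. So it is a valid standard Roman numeral.

Yes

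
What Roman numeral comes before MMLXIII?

MMLXIII = 2063; previous is 2062

MMLXII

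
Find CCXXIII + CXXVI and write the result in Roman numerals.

CCXXIII = 223
CXXVI = 126
223 + 126 = 349

CCCXLIX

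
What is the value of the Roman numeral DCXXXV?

DCXXXV: D=500, C=100, X=10, X=10, X=10, V=5
500 + 100 + 10 + 10 + 10 + 5 = 635

635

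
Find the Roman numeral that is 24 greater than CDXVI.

CDXVI = 416
416 + 24 = 440

CDXL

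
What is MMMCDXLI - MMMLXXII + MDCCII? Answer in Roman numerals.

MMMCDXLI = 3441, MMMLXXII = 3072, MDCCII = 1702
3441 - 3072 = 369
369 + 1702 = 2071

MMLXXI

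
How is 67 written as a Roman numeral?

Convert 67 to Roman numerals:
  67 contains 1×50 (L)
  17 contains 1×10 (X)
  7 contains 1×5 (V)
  2 contains 2×1 (II)

LXVII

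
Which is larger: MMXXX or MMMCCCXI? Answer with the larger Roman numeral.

MMXXX = 2030
MMMCCCXI = 3311
3311 is larger

MMMCCCXI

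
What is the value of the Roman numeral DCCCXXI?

DCCCXXI: D=500, C=100, C=100, C=100, X=10, X=10, I=1
500 + 100 + 100 + 100 + 10 + 10 + 1 = 821

821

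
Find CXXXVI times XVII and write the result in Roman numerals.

CXXXVI = 136
XVII = 17
136 × 17 = 2312

MMCCCXII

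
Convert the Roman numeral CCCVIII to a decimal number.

CCCVIII: C=100, C=100, C=100, V=5, I=1, I=1, I=1
100 + 100 + 100 + 5 + 1 + 1 + 1 = 308

308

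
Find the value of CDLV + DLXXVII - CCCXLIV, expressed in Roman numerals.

CDLV = 455, DLXXVII = 577, CCCXLIV = 344
455 + 577 = 1032
1032 - 344 = 688

DCLXXXVIII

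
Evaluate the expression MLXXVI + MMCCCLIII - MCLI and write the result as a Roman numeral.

MLXXVI = 1076, MMCCCLIII = 2353, MCLI = 1151
1076 + 2353 = 3429
3429 - 1151 = 2278

MMCCLXXVIII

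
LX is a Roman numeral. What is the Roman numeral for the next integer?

LX = 60; next is 61

LXI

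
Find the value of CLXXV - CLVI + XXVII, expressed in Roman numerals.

CLXXV = 175, CLVI = 156, XXVII = 27
175 - 156 = 19
19 + 27 = 46

XLVI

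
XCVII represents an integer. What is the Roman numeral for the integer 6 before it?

XCVII = 97
97 - 6 = 91

XCI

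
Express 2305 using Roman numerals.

Convert 2305 to Roman numerals:
  2305 contains 2×1000 (MM)
  305 contains 3×100 (CCC)
  5 contains 1×5 (V)

MMCCCV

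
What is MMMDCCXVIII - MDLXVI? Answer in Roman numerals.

MMMDCCXVIII = 3718
MDLXVI = 1566
3718 - 1566 = 2152

MMCLII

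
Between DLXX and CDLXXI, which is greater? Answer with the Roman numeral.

DLXX = 570
CDLXXI = 471
570 is larger

DLXX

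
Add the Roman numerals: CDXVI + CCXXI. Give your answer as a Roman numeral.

CDXVI = 416
CCXXI = 221
416 + 221 = 637

DCXXXVII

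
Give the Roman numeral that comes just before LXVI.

LXVI = 66, so the previous integer is 66 - 1 = 65

LXV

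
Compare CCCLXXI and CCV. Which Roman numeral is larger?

CCCLXXI = 371
CCV = 205
371 is larger

CCCLXXI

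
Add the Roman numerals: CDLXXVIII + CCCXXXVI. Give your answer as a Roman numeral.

CDLXXVIII = 478
CCCXXXVI = 336
478 + 336 = 814

DCCCXIV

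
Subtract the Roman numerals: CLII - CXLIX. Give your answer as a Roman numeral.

CLII = 152
CXLIX = 149
152 - 149 = 3

III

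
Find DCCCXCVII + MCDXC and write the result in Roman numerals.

DCCCXCVII = 897
MCDXC = 1490
897 + 1490 = 2387

MMCCCLXXXVII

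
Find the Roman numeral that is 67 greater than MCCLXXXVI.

MCCLXXXVI = 1286
1286 + 67 = 1353

MCCCLIII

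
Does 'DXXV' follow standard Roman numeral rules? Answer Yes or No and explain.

'DXXV': Check the rules: uses only the symbols I, V, X, L, C, D, M; no symbol is repeated more than three times in a row; V, L and D each appear at most once; no smaller symbol precedes a larger one (values never increase from left to right). Value: D (500) + X (10) + X (10) + V (5) = 525. So it is a valid standard Roman numeral.

Yes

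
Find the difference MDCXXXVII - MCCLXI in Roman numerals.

MDCXXXVII = 1637
MCCLXI = 1261
1637 - 1261 = 376

CCCLXXVI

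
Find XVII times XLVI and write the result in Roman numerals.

XVII = 17
XLVI = 46
17 × 46 = 782

DCCLXXXII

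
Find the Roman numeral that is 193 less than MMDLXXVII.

MMDLXXVII = 2577
2577 - 193 = 2384

MMCCCLXXXIV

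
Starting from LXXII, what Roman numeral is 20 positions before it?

LXXII = 72
72 - 20 = 52

LII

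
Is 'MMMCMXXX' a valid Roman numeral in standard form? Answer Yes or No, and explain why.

'MMMCMXXX': Check the rules: uses only the symbols I, V, X, L, C, D, M; no symbol is repeated more than three times in a row; V, L and D each appear at most once; the only place a smaller symbol precedes a larger one is the allowed subtractive pair CM, the symbol right after such a pair (if any) is smaller than the pair's first symbol, and otherwise the values never increase from left to right. Value: M (1000) + M (1000) + M (1000) + CM (900) + X (10) + X (10) + X (10) = 3930. So it is a valid standard Roman numeral.

Yes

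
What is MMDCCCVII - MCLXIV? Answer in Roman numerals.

MMDCCCVII = 2807
MCLXIV = 1164
2807 - 1164 = 1643

MDCXLIII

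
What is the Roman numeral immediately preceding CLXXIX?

CLXXIX = 179, so the previous integer is 179 - 1 = 178

CLXXVIII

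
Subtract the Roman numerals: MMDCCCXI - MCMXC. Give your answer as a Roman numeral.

MMDCCCXI = 2811
MCMXC = 1990
2811 - 1990 = 821

DCCCXXI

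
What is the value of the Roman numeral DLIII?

DLIII: D=500, L=50, I=1, I=1, I=1
500 + 50 + 1 + 1 + 1 = 553

553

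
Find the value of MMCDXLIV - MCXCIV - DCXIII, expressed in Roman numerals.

MMCDXLIV = 2444, MCXCIV = 1194, DCXIII = 613
2444 - 1194 = 1250
1250 - 613 = 637

DCXXXVII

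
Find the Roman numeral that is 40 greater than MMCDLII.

MMCDLII = 2452
2452 + 40 = 2492

MMCDXCII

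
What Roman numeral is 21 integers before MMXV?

MMXV = 2015
2015 - 21 = 1994

MCMXCIV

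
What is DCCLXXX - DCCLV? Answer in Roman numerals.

DCCLXXX = 780
DCCLV = 755
780 - 755 = 25

XXV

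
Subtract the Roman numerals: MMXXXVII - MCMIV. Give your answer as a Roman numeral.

MMXXXVII = 2037
MCMIV = 1904
2037 - 1904 = 133

CXXXIII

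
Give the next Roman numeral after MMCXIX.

MMCXIX = 2119; next is 2120

MMCXX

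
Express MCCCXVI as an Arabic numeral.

MCCCXVI: M=1000, C=100, C=100, C=100, X=10, V=5, I=1
1000 + 100 + 100 + 100 + 10 + 5 + 1 = 1316

1316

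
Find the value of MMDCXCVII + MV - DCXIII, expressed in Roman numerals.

MMDCXCVII = 2697, MV = 1005, DCXIII = 613
2697 + 1005 = 3702
3702 - 613 = 3089

MMMLXXXIX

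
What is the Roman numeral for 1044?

Convert 1044 to Roman numerals:
  1044 contains 1×1000 (M)
  44 contains 1×40 (XL)
  4 contains 1×4 (IV)

MXLIV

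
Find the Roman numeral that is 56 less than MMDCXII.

MMDCXII = 2612
2612 - 56 = 2556

MMDLVI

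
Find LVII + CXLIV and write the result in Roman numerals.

LVII = 57
CXLIV = 144
57 + 144 = 201

CCI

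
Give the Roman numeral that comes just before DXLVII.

DXLVII = 547, so the previous integer is 547 - 1 = 546

DXLVI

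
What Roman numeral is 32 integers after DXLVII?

DXLVII = 547
547 + 32 = 579

DLXXIX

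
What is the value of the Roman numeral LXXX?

LXXX: L=50, X=10, X=10, X=10
50 + 10 + 10 + 10 = 80

80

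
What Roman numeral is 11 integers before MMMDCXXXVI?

MMMDCXXXVI = 3636
3636 - 11 = 3625

MMMDCXXV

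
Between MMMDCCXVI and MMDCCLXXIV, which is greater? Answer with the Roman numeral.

MMMDCCXVI = 3716
MMDCCLXXIV = 2774
3716 is larger

MMMDCCXVI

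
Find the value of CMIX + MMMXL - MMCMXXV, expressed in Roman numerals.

CMIX = 909, MMMXL = 3040, MMCMXXV = 2925
909 + 3040 = 3949
3949 - 2925 = 1024

MXXIV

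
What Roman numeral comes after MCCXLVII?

MCCXLVII = 1247; next is 1248

MCCXLVIII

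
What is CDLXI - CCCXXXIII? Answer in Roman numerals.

CDLXI = 461
CCCXXXIII = 333
461 - 333 = 128

CXXVIII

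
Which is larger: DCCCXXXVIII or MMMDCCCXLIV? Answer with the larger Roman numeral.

DCCCXXXVIII = 838
MMMDCCCXLIV = 3844
3844 is larger

MMMDCCCXLIV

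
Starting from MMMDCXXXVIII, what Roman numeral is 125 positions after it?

MMMDCXXXVIII = 3638
3638 + 125 = 3763

MMMDCCLXIII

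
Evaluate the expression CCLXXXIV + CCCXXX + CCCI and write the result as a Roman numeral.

CCLXXXIV = 284, CCCXXX = 330, CCCI = 301
284 + 330 = 614
614 + 301 = 915

CMXV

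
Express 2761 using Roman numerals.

Convert 2761 to Roman numerals:
  2761 contains 2×1000 (MM)
  761 contains 1×500 (D)
  261 contains 2×100 (CC)
  61 contains 1×50 (L)
  11 contains 1×10 (X)
  1 contains 1×1 (I)

MMDCCLXI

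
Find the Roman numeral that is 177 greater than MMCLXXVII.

MMCLXXVII = 2177
2177 + 177 = 2354

MMCCCLIV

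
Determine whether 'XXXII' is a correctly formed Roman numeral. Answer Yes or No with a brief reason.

'XXXII': Check the rules: uses only the symbols I, V, X, L, C, D, M; no symbol is repeated more than three times in a row; V, L and D each appear at most once; no smaller symbol precedes a larger one (values never increase from left to right). Value: X (10) + X (10) + X (10) + I (1) + I (1) = 32. So it is a valid standard Roman numeral.

Yes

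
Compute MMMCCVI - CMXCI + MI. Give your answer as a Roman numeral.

MMMCCVI = 3206, CMXCI = 991, MI = 1001
3206 - 991 = 2215
2215 + 1001 = 3216

MMMCCXVI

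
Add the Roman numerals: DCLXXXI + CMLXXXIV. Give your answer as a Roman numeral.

DCLXXXI = 681
CMLXXXIV = 984
681 + 984 = 1665

MDCLXV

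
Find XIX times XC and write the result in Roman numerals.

XIX = 19
XC = 90
19 × 90 = 1710

MDCCX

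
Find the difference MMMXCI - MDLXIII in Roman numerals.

MMMXCI = 3091
MDLXIII = 1563
3091 - 1563 = 1528

MDXXVIII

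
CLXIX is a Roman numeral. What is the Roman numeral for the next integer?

CLXIX = 169; next is 170

CLXX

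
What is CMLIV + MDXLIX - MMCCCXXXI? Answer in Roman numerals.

CMLIV = 954, MDXLIX = 1549, MMCCCXXXI = 2331
954 + 1549 = 2503
2503 - 2331 = 172

CLXXII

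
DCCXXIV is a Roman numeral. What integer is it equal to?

DCCXXIV: D=500, C=100, C=100, X=10, X=10, IV=4
500 + 100 + 100 + 10 + 10 + 4 = 724

724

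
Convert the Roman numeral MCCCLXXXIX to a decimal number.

MCCCLXXXIX: M=1000, C=100, C=100, C=100, L=50, X=10, X=10, X=10, IX=9
1000 + 100 + 100 + 100 + 50 + 10 + 10 + 10 + 9 = 1389

1389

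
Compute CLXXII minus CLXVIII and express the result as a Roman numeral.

CLXXII = 172
CLXVIII = 168
172 - 168 = 4

IV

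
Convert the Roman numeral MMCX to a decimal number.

MMCX: M=1000, M=1000, C=100, X=10
1000 + 1000 + 100 + 10 = 2110

2110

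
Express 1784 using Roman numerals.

Convert 1784 to Roman numerals:
  1784 contains 1×1000 (M)
  784 contains 1×500 (D)
  284 contains 2×100 (CC)
  84 contains 1×50 (L)
  34 contains 3×10 (XXX)
  4 contains 1×4 (IV)

MDCCLXXXIV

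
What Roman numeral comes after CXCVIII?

CXCVIII = 198, so the next integer is 198 + 1 = 199

CXCIX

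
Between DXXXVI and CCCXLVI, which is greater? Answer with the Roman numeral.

DXXXVI = 536
CCCXLVI = 346
536 is larger

DXXXVI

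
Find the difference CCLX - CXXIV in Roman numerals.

CCLX = 260
CXXIV = 124
260 - 124 = 136

CXXXVI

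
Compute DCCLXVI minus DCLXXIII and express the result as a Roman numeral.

DCCLXVI = 766
DCLXXIII = 673
766 - 673 = 93

XCIII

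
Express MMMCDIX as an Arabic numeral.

MMMCDIX: M=1000, M=1000, M=1000, CD=400, IX=9
1000 + 1000 + 1000 + 400 + 9 = 3409

3409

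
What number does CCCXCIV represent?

CCCXCIV: C=100, C=100, C=100, XC=90, IV=4
100 + 100 + 100 + 90 + 4 = 394

394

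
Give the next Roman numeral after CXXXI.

CXXXI = 131; next is 132

CXXXII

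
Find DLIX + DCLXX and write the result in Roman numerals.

DLIX = 559
DCLXX = 670
559 + 670 = 1229

MCCXXIX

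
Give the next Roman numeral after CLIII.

CLIII = 153; next is 154

CLIV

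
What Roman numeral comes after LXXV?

LXXV = 75; next is 76

LXXVI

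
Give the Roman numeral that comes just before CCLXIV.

CCLXIV = 264; previous is 263

CCLXIII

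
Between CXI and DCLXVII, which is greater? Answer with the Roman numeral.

CXI = 111
DCLXVII = 667
667 is larger

DCLXVII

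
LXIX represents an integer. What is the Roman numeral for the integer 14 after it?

LXIX = 69
69 + 14 = 83

LXXXIII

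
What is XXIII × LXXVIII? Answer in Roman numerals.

XXIII = 23
LXXVIII = 78
23 × 78 = 1794

MDCCXCIV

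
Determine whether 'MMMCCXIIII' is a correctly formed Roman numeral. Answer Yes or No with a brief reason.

'MMMCCXIIII': More than 3 consecutive I's

No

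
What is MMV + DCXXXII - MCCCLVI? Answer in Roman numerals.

MMV = 2005, DCXXXII = 632, MCCCLVI = 1356
2005 + 632 = 2637
2637 - 1356 = 1281

MCCLXXXI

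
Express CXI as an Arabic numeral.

CXI: C=100, X=10, I=1
100 + 10 + 1 = 111

111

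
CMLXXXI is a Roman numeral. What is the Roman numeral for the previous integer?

CMLXXXI = 981; previous is 980

CMLXXX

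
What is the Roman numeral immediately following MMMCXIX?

MMMCXIX = 3119; next is 3120

MMMCXX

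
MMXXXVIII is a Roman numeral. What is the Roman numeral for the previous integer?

MMXXXVIII = 2038, so the previous integer is 2038 - 1 = 2037

MMXXXVII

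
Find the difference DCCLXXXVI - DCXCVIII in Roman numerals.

DCCLXXXVI = 786
DCXCVIII = 698
786 - 698 = 88

LXXXVIII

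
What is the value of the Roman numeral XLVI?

XLVI: XL=40, V=5, I=1
40 + 5 + 1 = 46

46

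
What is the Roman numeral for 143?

Convert 143 to Roman numerals:
  143 contains 1×100 (C)
  43 contains 1×40 (XL)
  3 contains 3×1 (III)

CXLIII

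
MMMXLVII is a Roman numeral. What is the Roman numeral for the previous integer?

MMMXLVII = 3047, so the previous integer is 3047 - 1 = 3046

MMMXLVI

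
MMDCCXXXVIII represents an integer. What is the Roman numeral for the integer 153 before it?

MMDCCXXXVIII = 2738
2738 - 153 = 2585

MMDLXXXV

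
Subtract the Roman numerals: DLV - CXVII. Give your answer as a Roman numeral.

DLV = 555
CXVII = 117
555 - 117 = 438

CDXXXVIII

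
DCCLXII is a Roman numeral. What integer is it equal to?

DCCLXII: D=500, C=100, C=100, L=50, X=10, I=1, I=1
500 + 100 + 100 + 50 + 10 + 1 + 1 = 762

762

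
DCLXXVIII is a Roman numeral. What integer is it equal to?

DCLXXVIII: D=500, C=100, L=50, X=10, X=10, V=5, I=1, I=1, I=1
500 + 100 + 50 + 10 + 10 + 5 + 1 + 1 + 1 = 678

678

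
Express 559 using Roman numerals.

Convert 559 to Roman numerals:
  559 contains 1×500 (D)
  59 contains 1×50 (L)
  9 contains 1×9 (IX)

DLIX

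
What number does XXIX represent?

XXIX: X=10, X=10, IX=9
10 + 10 + 9 = 29

29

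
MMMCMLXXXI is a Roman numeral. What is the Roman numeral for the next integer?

MMMCMLXXXI = 3981; next is 3982

MMMCMLXXXII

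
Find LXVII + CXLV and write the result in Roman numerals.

LXVII = 67
CXLV = 145
67 + 145 = 212

CCXII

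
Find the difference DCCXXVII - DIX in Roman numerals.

DCCXXVII = 727
DIX = 509
727 - 509 = 218

CCXVIII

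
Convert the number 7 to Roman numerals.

Convert 7 to Roman numerals:
  7 contains 1×5 (V)
  2 contains 2×1 (II)

VII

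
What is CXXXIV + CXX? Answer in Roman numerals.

CXXXIV = 134
CXX = 120
134 + 120 = 254

CCLIV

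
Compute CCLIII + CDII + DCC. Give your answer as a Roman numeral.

CCLIII = 253, CDII = 402, DCC = 700
253 + 402 = 655
655 + 700 = 1355

MCCCLV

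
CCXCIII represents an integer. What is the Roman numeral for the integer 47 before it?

CCXCIII = 293
293 - 47 = 246

CCXLVI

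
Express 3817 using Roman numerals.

Convert 3817 to Roman numerals:
  3817 contains 3×1000 (MMM)
  817 contains 1×500 (D)
  317 contains 3×100 (CCC)
  17 contains 1×10 (X)
  7 contains 1×5 (V)
  2 contains 2×1 (II)

MMMDCCCXVII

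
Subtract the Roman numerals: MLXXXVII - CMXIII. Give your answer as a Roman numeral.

MLXXXVII = 1087
CMXIII = 913
1087 - 913 = 174

CLXXIV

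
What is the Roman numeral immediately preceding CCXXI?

CCXXI = 221, so the previous integer is 221 - 1 = 220

CCXX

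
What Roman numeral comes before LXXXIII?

LXXXIII = 83, so the previous integer is 83 - 1 = 82

LXXXII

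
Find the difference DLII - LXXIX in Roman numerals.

DLII = 552
LXXIX = 79
552 - 79 = 473

CDLXXIII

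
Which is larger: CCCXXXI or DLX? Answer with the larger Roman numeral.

CCCXXXI = 331
DLX = 560
560 is larger

DLX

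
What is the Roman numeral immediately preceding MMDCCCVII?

MMDCCCVII = 2807; previous is 2806

MMDCCCVI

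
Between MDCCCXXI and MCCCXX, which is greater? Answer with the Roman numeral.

MDCCCXXI = 1821
MCCCXX = 1320
1821 is larger

MDCCCXXI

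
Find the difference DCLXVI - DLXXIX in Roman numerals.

DCLXVI = 666
DLXXIX = 579
666 - 579 = 87

LXXXVII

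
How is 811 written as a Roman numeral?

Convert 811 to Roman numerals:
  811 contains 1×500 (D)
  311 contains 3×100 (CCC)
  11 contains 1×10 (X)
  1 contains 1×1 (I)

DCCCXI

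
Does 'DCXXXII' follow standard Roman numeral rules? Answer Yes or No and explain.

'DCXXXII': Check the rules: uses only the symbols I, V, X, L, C, D, M; no symbol is repeated more than three times in a row; V, L and D each appear at most once; no smaller symbol precedes a larger one (values never increase from left to right). Value: D (500) + C (100) + X (10) + X (10) + X (10) + I (1) + I (1) = 632. So it is a valid standard Roman numeral.

Yes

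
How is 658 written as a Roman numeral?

Convert 658 to Roman numerals:
  658 contains 1×500 (D)
  158 contains 1×100 (C)
  58 contains 1×50 (L)
  8 contains 1×5 (V)
  3 contains 3×1 (III)

DCLVIII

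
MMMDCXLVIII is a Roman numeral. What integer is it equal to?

MMMDCXLVIII: M=1000, M=1000, M=1000, D=500, C=100, XL=40, V=5, I=1, I=1, I=1
1000 + 1000 + 1000 + 500 + 100 + 40 + 5 + 1 + 1 + 1 = 3648

3648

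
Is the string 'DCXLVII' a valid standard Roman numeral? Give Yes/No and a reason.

'DCXLVII': Check the rules: uses only the symbols I, V, X, L, C, D, M; no symbol is repeated more than three times in a row; V, L and D each appear at most once; the only place a smaller symbol precedes a larger one is the allowed subtractive pair XL, the symbol right after such a pair (if any) is smaller than the pair's first symbol, and otherwise the values never increase from left to right. Value: D (500) + C (100) + XL (40) + V (5) + I (1) + I (1) = 647. So it is a valid standard Roman numeral.

Yes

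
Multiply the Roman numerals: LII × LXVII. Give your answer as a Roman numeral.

LII = 52
LXVII = 67
52 × 67 = 3484

MMMCDLXXXIV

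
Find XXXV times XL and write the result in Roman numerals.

XXXV = 35
XL = 40
35 × 40 = 1400

MCD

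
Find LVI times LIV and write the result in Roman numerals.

LVI = 56
LIV = 54
56 × 54 = 3024

MMMXXIV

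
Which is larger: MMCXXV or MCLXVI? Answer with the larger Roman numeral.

MMCXXV = 2125
MCLXVI = 1166
2125 is larger

MMCXXV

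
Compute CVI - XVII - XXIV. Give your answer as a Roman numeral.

CVI = 106, XVII = 17, XXIV = 24
106 - 17 = 89
89 - 24 = 65

LXV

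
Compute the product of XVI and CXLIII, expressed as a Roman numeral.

XVI = 16
CXLIII = 143
16 × 143 = 2288

MMCCLXXXVIII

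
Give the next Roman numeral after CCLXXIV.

CCLXXIV = 274; next is 275

CCLXXV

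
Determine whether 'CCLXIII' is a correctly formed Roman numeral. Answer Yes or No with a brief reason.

'CCLXIII': Check the rules: uses only the symbols I, V, X, L, C, D, M; no symbol is repeated more than three times in a row; V, L and D each appear at most once; no smaller symbol precedes a larger one (values never increase from left to right). Value: C (100) + C (100) + L (50) + X (10) + I (1) + I (1) + I (1) = 263. So it is a valid standard Roman numeral.

Yes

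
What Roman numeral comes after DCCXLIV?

DCCXLIV = 744, so the next integer is 744 + 1 = 745

DCCXLV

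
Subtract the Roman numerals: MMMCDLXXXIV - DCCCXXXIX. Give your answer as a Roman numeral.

MMMCDLXXXIV = 3484
DCCCXXXIX = 839
3484 - 839 = 2645

MMDCXLV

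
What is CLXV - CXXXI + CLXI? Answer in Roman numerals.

CLXV = 165, CXXXI = 131, CLXI = 161
165 - 131 = 34
34 + 161 = 195

CXCV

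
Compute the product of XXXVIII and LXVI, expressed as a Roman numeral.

XXXVIII = 38
LXVI = 66
38 × 66 = 2508

MMDVIII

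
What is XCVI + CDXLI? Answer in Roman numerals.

XCVI = 96
CDXLI = 441
96 + 441 = 537

DXXXVII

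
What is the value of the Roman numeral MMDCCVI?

MMDCCVI: M=1000, M=1000, D=500, C=100, C=100, V=5, I=1
1000 + 1000 + 500 + 100 + 100 + 5 + 1 = 2706

2706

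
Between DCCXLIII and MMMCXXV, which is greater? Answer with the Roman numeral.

DCCXLIII = 743
MMMCXXV = 3125
3125 is larger

MMMCXXV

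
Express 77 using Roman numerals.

Convert 77 to Roman numerals:
  77 contains 1×50 (L)
  27 contains 2×10 (XX)
  7 contains 1×5 (V)
  2 contains 2×1 (II)

LXXVII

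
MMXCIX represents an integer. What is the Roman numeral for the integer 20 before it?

MMXCIX = 2099
2099 - 20 = 2079

MMLXXIX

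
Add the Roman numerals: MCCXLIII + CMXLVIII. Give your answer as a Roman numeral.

MCCXLIII = 1243
CMXLVIII = 948
1243 + 948 = 2191

MMCXCI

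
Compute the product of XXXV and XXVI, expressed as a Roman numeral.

XXXV = 35
XXVI = 26
35 × 26 = 910

CMX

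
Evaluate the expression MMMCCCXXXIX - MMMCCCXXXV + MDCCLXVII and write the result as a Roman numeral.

MMMCCCXXXIX = 3339, MMMCCCXXXV = 3335, MDCCLXVII = 1767
3339 - 3335 = 4
4 + 1767 = 1771

MDCCLXXI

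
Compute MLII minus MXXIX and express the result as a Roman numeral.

MLII = 1052
MXXIX = 1029
1052 - 1029 = 23

XXIII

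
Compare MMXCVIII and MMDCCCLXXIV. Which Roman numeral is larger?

MMXCVIII = 2098
MMDCCCLXXIV = 2874
2874 is larger

MMDCCCLXXIV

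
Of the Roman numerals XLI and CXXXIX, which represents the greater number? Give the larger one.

XLI = 41
CXXXIX = 139
139 is larger

CXXXIX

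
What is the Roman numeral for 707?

Convert 707 to Roman numerals:
  707 contains 1×500 (D)
  207 contains 2×100 (CC)
  7 contains 1×5 (V)
  2 contains 2×1 (II)

DCCVII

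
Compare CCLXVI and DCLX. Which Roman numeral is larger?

CCLXVI = 266
DCLX = 660
660 is larger

DCLX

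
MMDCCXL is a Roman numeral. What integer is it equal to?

MMDCCXL: M=1000, M=1000, D=500, C=100, C=100, XL=40
1000 + 1000 + 500 + 100 + 100 + 40 = 2740

2740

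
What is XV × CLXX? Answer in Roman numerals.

XV = 15
CLXX = 170
15 × 170 = 2550

MMDL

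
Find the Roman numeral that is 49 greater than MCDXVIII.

MCDXVIII = 1418
1418 + 49 = 1467

MCDLXVII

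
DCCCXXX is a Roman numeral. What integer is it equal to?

DCCCXXX: D=500, C=100, C=100, C=100, X=10, X=10, X=10
500 + 100 + 100 + 100 + 10 + 10 + 10 = 830

830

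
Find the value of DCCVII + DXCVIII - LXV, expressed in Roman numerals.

DCCVII = 707, DXCVIII = 598, LXV = 65
707 + 598 = 1305
1305 - 65 = 1240

MCCXL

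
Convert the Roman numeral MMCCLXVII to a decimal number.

MMCCLXVII: M=1000, M=1000, C=100, C=100, L=50, X=10, V=5, I=1, I=1
1000 + 1000 + 100 + 100 + 50 + 10 + 5 + 1 + 1 = 2267

2267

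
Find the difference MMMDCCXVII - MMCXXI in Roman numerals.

MMMDCCXVII = 3717
MMCXXI = 2121
3717 - 2121 = 1596

MDXCVI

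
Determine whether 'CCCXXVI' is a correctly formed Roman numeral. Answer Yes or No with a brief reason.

'CCCXXVI': Check the rules: uses only the symbols I, V, X, L, C, D, M; no symbol is repeated more than three times in a row; V, L and D each appear at most once; no smaller symbol precedes a larger one (values never increase from left to right). Value: C (100) + C (100) + C (100) + X (10) + X (10) + V (5) + I (1) = 326. So it is a valid standard Roman numeral.

Yes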